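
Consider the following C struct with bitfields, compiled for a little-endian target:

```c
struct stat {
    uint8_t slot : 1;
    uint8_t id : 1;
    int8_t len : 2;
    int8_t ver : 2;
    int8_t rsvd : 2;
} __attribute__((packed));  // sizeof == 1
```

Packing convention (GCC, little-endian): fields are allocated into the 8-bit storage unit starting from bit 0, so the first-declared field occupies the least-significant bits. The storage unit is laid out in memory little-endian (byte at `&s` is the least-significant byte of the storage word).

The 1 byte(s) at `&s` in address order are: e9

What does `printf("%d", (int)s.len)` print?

-2

[0]=0xe9 (little-endian) → word 0xe9
slot:1 @ bit 0 → (0xe9>>0)&0x1 = 0x1
id:1 @ bit 1 → (0xe9>>1)&0x1 = 0x0
len:2 @ bit 2 → (0xe9>>2)&0x3 = 0x2  ←
ver:2 @ bit 4 → (0xe9>>4)&0x3 = 0x2
rsvd:2 @ bit 6 → (0xe9>>6)&0x3 = 0x3
len signed 2b, MSB=1: 2 - 4 = -2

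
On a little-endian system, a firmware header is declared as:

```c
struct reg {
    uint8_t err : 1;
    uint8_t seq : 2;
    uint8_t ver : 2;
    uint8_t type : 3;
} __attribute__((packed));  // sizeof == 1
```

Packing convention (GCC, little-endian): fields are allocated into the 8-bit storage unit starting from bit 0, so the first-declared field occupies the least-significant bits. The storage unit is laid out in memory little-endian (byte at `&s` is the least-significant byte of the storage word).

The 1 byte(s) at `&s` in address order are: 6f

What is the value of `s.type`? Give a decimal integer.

3

[0]=0x6f (little-endian) → word 0x6f
err:1 @ bit 0 → (0x6f>>0)&0x1 = 0x1
seq:2 @ bit 1 → (0x6f>>1)&0x3 = 0x3
ver:2 @ bit 3 → (0x6f>>3)&0x3 = 0x1
type:3 @ bit 5 → (0x6f>>5)&0x7 = 0x3  ←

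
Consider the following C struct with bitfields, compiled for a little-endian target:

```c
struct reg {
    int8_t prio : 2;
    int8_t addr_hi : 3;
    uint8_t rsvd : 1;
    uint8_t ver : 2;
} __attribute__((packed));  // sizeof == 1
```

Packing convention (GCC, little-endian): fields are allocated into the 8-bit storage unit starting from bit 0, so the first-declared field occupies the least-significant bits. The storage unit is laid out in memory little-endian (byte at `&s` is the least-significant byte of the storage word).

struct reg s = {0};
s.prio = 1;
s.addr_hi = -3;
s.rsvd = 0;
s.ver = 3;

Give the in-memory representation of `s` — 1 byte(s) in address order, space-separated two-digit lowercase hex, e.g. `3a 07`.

d5

prio (2b) val=1 bits=0x1 at bit 0: 0x01
addr_hi (3b) val=-3 bits=0x5 at bit 2: 0x15
rsvd (1b) val=0 bits=0x0 at bit 5: 0x15
ver (2b) val=3 bits=0x3 at bit 6: 0xd5
word = 0xd5 → little-endian bytes:
  [0]=0xd5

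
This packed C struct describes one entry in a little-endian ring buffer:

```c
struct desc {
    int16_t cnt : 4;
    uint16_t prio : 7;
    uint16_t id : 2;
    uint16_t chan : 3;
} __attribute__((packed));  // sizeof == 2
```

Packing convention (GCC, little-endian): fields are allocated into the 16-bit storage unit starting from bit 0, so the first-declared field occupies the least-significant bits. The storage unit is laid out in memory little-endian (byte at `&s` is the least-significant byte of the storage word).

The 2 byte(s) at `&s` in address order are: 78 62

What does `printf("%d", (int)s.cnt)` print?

[0]=0x78 [1]=0x62 (little-endian) → word 0x6278
cnt [0+:4] = (word>>0) & 0xf = 8  ←
prio [4+:7] = (word>>4) & 0x7f = 39
id [11+:2] = (word>>11) & 0x3 = 0
chan [13+:3] = (word>>13) & 0x7 = 3
cnt signed 4b, MSB=1: 8 - 16 = -8

-8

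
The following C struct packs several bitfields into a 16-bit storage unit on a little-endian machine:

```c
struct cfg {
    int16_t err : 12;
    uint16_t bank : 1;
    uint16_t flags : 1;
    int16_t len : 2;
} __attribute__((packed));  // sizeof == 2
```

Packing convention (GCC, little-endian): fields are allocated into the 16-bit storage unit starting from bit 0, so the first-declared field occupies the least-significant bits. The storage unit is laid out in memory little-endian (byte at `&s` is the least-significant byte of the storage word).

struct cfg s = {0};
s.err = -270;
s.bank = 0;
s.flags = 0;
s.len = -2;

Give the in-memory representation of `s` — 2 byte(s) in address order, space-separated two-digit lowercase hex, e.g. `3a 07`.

err (12b) val=-270 bits=0xef2 at bit 0: 0x0ef2
bank (1b) val=0 bits=0x0 at bit 12: 0x0ef2
flags (1b) val=0 bits=0x0 at bit 13: 0x0ef2
len (2b) val=-2 bits=0x2 at bit 14: 0x8ef2
word = 0x8ef2 → little-endian bytes:
  [0]=0xf2  [1]=0x8e

f2 8e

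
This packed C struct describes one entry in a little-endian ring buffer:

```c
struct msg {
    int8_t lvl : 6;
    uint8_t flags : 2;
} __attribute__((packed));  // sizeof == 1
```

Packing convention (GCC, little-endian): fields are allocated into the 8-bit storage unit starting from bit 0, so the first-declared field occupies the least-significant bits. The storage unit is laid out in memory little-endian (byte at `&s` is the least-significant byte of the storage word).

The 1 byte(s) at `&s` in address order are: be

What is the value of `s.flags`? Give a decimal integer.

2

[0]=0xbe (little-endian) → word 0xbe
lvl [0+:6] = (word>>0) & 0x3f = 62
flags [6+:2] = (word>>6) & 0x3 = 2  ←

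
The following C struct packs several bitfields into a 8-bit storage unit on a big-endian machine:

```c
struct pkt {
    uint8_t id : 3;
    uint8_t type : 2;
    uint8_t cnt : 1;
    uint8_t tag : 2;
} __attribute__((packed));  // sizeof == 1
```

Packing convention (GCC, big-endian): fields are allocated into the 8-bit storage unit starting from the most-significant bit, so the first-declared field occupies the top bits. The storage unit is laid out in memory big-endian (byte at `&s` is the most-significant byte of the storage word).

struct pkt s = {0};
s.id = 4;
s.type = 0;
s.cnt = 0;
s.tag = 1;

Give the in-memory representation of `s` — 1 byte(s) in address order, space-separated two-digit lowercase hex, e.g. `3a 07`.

id (3b) val=4 bits=0x4 at bit 5: 0x80
type (2b) val=0 bits=0x0 at bit 3: 0x80
cnt (1b) val=0 bits=0x0 at bit 2: 0x80
tag (2b) val=1 bits=0x1 at bit 0: 0x81
word = 0x81 → big-endian bytes:
  [0]=0x81

81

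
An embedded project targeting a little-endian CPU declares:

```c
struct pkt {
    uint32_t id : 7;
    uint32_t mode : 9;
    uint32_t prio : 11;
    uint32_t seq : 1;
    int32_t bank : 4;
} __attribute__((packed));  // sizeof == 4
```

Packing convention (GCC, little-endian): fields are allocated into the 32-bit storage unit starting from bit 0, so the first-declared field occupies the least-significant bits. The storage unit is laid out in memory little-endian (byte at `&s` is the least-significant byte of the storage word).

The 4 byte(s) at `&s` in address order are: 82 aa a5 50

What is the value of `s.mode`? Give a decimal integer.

341

[0]=0x82 [1]=0xaa [2]=0xa5 [3]=0x50 (little-endian) → word 0x50a5aa82
id:7 @ bit 0 → (0x50a5aa82>>0)&0x7f = 0x2
mode:9 @ bit 7 → (0x50a5aa82>>7)&0x1ff = 0x155  ←
prio:11 @ bit 16 → (0x50a5aa82>>16)&0x7ff = 0xa5
seq:1 @ bit 27 → (0x50a5aa82>>27)&0x1 = 0x0
bank:4 @ bit 28 → (0x50a5aa82>>28)&0xf = 0x5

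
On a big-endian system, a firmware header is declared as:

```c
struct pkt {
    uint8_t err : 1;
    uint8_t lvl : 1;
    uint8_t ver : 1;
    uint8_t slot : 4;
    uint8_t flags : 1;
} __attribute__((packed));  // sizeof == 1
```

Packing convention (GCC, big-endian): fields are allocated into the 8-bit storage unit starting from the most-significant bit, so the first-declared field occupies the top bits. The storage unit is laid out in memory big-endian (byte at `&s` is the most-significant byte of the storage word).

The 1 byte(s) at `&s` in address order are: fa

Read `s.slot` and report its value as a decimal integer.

13

[0]=0xfa (big-endian) → word 0xfa
err:1 @ bit 7 → (0xfa>>7)&0x1 = 0x1
lvl:1 @ bit 6 → (0xfa>>6)&0x1 = 0x1
ver:1 @ bit 5 → (0xfa>>5)&0x1 = 0x1
slot:4 @ bit 1 → (0xfa>>1)&0xf = 0xd  ←
flags:1 @ bit 0 → (0xfa>>0)&0x1 = 0x0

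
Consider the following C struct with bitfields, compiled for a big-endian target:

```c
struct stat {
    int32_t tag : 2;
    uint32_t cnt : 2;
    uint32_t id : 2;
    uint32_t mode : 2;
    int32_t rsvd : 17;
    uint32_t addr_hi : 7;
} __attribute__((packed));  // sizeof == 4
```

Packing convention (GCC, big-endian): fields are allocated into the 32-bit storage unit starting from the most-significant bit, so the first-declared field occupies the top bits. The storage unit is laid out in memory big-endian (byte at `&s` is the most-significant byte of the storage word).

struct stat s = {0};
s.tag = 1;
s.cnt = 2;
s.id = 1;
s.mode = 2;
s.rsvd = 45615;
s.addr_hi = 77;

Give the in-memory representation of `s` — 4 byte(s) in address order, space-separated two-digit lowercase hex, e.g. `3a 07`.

tag:2 = 1 → 0x1 << 30 → word 0x40000000
cnt:2 = 2 → 0x2 << 28 → word 0x60000000
id:2 = 1 → 0x1 << 26 → word 0x64000000
mode:2 = 2 → 0x2 << 24 → word 0x66000000
rsvd:17 = 45615 → 0xb22f << 7 → word 0x66591780
addr_hi:7 = 77 → 0x4d << 0 → word 0x665917cd
word = 0x665917cd → big-endian bytes:
  [0]=0x66  [1]=0x59  [2]=0x17  [3]=0xcd

66 59 17 cd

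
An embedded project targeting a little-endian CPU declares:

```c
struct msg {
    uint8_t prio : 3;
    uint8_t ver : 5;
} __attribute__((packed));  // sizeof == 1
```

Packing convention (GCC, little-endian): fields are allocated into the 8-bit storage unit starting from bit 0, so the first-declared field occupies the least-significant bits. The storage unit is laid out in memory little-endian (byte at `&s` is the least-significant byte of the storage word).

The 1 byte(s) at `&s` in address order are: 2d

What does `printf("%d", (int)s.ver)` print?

5

[0]=0x2d (little-endian) → word 0x2d
prio [0+:3] = (word>>0) & 0x7 = 5
ver [3+:5] = (word>>3) & 0x1f = 5  ←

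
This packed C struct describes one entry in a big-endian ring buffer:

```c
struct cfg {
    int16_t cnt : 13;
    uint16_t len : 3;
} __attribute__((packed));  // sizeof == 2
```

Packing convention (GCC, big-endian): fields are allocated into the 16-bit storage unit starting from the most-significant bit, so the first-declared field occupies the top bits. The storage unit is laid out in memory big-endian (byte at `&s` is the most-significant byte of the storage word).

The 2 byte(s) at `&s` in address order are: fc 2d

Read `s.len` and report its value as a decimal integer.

5

[0]=0xfc [1]=0x2d (big-endian) → word 0xfc2d
cnt:13 @ bit 3 → (0xfc2d>>3)&0x1fff = 0x1f85
len:3 @ bit 0 → (0xfc2d>>0)&0x7 = 0x5  ←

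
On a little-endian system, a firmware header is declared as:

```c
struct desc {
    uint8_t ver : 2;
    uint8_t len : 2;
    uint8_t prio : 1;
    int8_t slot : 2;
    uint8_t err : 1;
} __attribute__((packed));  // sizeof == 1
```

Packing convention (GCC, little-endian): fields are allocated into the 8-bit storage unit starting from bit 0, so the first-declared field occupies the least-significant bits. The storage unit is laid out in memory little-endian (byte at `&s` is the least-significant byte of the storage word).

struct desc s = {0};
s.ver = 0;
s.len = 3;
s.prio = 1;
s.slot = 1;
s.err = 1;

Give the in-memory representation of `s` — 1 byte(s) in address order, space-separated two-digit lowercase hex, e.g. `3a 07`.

[0+:2] ver=0 & 0x3 = 0x0; word=0x00
[2+:2] len=3 & 0x3 = 0x3; word=0x0c
[4+:1] prio=1 & 0x1 = 0x1; word=0x1c
[5+:2] slot=1 & 0x3 = 0x1; word=0x3c
[7+:1] err=1 & 0x1 = 0x1; word=0xbc
word = 0xbc → little-endian bytes:
  [0]=0xbc

bc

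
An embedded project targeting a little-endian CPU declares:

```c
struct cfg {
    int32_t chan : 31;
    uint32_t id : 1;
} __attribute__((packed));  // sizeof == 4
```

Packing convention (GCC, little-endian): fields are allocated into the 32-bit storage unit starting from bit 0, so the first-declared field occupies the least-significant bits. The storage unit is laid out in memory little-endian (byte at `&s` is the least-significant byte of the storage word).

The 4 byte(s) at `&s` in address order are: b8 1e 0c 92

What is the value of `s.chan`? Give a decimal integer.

302784184

[0]=0xb8 [1]=0x1e [2]=0x0c [3]=0x92 (little-endian) → word 0x920c1eb8
chan:31 @ bit 0 → (0x920c1eb8>>0)&0x7fffffff = 0x120c1eb8  ←
id:1 @ bit 31 → (0x920c1eb8>>31)&0x1 = 0x1
chan signed 31b, MSB=0: value = 302784184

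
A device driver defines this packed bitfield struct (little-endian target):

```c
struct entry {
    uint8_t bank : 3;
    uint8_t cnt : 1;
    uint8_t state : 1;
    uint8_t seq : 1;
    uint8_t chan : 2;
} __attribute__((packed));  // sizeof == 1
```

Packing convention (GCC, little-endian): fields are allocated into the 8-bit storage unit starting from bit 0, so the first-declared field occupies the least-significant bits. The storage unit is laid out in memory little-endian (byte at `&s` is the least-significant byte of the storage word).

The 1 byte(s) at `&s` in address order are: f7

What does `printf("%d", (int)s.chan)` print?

[0]=0xf7 (little-endian) → word 0xf7
bank:3 @ bit 0 → (0xf7>>0)&0x7 = 0x7
cnt:1 @ bit 3 → (0xf7>>3)&0x1 = 0x0
state:1 @ bit 4 → (0xf7>>4)&0x1 = 0x1
seq:1 @ bit 5 → (0xf7>>5)&0x1 = 0x1
chan:2 @ bit 6 → (0xf7>>6)&0x3 = 0x3  ←

3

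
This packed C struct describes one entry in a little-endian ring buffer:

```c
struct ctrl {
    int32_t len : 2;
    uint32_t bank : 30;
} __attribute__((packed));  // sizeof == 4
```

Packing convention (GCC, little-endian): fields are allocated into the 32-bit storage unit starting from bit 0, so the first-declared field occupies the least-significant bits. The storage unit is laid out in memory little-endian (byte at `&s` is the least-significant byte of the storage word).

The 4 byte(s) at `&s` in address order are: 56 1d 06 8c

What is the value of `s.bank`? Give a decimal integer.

[0]=0x56 [1]=0x1d [2]=0x06 [3]=0x8c (little-endian) → word 0x8c061d56
len:2 @ bit 0 → (0x8c061d56>>0)&0x3 = 0x2
bank:30 @ bit 2 → (0x8c061d56>>2)&0x3fffffff = 0x23018755  ←

587302741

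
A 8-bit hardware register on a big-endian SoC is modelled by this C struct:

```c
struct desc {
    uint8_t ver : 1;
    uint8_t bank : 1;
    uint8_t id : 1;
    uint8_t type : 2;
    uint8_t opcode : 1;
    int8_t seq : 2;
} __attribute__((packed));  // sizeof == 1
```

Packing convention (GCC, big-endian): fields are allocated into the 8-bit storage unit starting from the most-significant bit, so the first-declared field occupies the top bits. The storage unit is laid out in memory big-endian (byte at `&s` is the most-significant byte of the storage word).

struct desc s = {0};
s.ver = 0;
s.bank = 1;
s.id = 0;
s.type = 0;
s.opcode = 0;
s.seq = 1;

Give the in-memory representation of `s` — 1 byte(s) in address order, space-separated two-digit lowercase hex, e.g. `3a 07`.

[7+:1] ver=0 & 0x1 = 0x0; word=0x00
[6+:1] bank=1 & 0x1 = 0x1; word=0x40
[5+:1] id=0 & 0x1 = 0x0; word=0x40
[3+:2] type=0 & 0x3 = 0x0; word=0x40
[2+:1] opcode=0 & 0x1 = 0x0; word=0x40
[0+:2] seq=1 & 0x3 = 0x1; word=0x41
word = 0x41 → big-endian bytes:
  [0]=0x41

41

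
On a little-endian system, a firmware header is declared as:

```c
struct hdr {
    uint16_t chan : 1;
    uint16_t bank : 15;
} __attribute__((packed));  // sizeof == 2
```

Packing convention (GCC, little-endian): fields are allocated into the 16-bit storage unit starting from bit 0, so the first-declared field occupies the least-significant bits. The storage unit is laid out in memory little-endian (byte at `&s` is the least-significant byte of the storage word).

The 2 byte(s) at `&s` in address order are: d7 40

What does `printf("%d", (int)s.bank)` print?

[0]=0xd7 [1]=0x40 (little-endian) → word 0x40d7
chan:1 @ bit 0 → (0x40d7>>0)&0x1 = 0x1
bank:15 @ bit 1 → (0x40d7>>1)&0x7fff = 0x206b  ←

8299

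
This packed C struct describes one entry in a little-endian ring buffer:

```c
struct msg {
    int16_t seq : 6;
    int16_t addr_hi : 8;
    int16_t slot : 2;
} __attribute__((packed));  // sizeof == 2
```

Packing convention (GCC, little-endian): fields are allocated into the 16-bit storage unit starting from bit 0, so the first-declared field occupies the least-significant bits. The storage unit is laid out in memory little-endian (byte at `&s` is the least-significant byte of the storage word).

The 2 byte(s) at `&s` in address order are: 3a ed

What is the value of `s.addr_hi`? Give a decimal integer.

[0]=0x3a [1]=0xed (little-endian) → word 0xed3a
seq [0+:6] = (word>>0) & 0x3f = 58
addr_hi [6+:8] = (word>>6) & 0xff = 180  ←
slot [14+:2] = (word>>14) & 0x3 = 3
addr_hi signed 8b, MSB=1: 180 - 256 = -76

-76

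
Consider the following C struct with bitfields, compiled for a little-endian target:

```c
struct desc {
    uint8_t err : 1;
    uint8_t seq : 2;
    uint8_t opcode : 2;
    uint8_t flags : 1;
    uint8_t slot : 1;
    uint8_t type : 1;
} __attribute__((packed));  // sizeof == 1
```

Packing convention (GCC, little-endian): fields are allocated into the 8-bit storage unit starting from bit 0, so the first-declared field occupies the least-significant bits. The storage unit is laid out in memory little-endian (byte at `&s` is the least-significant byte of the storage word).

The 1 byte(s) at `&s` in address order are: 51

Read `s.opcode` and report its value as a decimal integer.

[0]=0x51 (little-endian) → word 0x51
err [0+:1] = (word>>0) & 0x1 = 1
seq [1+:2] = (word>>1) & 0x3 = 0
opcode [3+:2] = (word>>3) & 0x3 = 2  ←
flags [5+:1] = (word>>5) & 0x1 = 0
slot [6+:1] = (word>>6) & 0x1 = 1
type [7+:1] = (word>>7) & 0x1 = 0

2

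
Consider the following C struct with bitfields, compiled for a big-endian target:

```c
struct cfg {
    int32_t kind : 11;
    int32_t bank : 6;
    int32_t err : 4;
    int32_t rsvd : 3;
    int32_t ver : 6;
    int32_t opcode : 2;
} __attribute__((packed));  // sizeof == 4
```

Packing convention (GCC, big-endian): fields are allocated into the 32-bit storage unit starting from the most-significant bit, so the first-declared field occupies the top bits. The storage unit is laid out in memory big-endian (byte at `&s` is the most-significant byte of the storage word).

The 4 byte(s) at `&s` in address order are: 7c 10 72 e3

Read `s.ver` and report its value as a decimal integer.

-8

[0]=0x7c [1]=0x10 [2]=0x72 [3]=0xe3 (big-endian) → word 0x7c1072e3
kind [21+:11] = (word>>21) & 0x7ff = 992
bank [15+:6] = (word>>15) & 0x3f = 32
err [11+:4] = (word>>11) & 0xf = 14
rsvd [8+:3] = (word>>8) & 0x7 = 2
ver [2+:6] = (word>>2) & 0x3f = 56  ←
opcode [0+:2] = (word>>0) & 0x3 = 3
ver signed 6b, MSB=1: 56 - 64 = -8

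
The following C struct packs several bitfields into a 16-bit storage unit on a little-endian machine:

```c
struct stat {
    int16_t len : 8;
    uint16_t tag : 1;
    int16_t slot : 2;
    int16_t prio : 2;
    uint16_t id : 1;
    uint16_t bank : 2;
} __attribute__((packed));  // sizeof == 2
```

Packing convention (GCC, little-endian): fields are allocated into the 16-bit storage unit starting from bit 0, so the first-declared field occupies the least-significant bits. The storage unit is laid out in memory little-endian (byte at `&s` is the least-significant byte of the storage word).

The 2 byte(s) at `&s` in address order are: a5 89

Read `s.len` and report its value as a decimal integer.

[0]=0xa5 [1]=0x89 (little-endian) → word 0x89a5
len [0+:8] = (word>>0) & 0xff = 165  ←
tag [8+:1] = (word>>8) & 0x1 = 1
slot [9+:2] = (word>>9) & 0x3 = 0
prio [11+:2] = (word>>11) & 0x3 = 1
id [13+:1] = (word>>13) & 0x1 = 0
bank [14+:2] = (word>>14) & 0x3 = 2
len signed 8b, MSB=1: 165 - 256 = -91

-91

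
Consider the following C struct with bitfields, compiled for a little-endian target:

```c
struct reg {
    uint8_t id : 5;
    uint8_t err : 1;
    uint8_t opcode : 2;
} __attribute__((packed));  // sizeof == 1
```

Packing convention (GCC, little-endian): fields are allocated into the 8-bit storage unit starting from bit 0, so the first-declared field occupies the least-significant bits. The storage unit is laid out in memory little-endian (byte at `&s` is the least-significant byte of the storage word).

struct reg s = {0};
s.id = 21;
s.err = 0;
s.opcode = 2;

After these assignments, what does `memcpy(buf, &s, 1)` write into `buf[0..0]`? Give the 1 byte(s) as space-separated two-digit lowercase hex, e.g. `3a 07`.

95

[0+:5] id=21 & 0x1f = 0x15; word=0x15
[5+:1] err=0 & 0x1 = 0x0; word=0x15
[6+:2] opcode=2 & 0x3 = 0x2; word=0x95
word = 0x95 → little-endian bytes:
  [0]=0x95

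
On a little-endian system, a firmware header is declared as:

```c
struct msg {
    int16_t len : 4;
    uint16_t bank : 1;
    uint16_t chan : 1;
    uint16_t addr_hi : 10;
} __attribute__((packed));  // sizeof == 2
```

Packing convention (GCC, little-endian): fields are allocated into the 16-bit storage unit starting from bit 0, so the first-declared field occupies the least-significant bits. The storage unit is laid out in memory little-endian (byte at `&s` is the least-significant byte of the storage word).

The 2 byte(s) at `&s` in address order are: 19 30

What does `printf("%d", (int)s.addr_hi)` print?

[0]=0x19 [1]=0x30 (little-endian) → word 0x3019
len [0+:4] = (word>>0) & 0xf = 9
bank [4+:1] = (word>>4) & 0x1 = 1
chan [5+:1] = (word>>5) & 0x1 = 0
addr_hi [6+:10] = (word>>6) & 0x3ff = 192  ←

192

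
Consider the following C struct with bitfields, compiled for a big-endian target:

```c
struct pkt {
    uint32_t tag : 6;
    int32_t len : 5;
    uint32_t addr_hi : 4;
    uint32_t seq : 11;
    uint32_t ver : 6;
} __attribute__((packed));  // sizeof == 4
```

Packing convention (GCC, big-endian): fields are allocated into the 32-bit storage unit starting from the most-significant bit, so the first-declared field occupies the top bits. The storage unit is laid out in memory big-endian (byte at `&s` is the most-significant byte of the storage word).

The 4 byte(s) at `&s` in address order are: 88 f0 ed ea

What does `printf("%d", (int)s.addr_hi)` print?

8

[0]=0x88 [1]=0xf0 [2]=0xed [3]=0xea (big-endian) → word 0x88f0edea
tag [26+:6] = (word>>26) & 0x3f = 34
len [21+:5] = (word>>21) & 0x1f = 7
addr_hi [17+:4] = (word>>17) & 0xf = 8  ←
seq [6+:11] = (word>>6) & 0x7ff = 951
ver [0+:6] = (word>>0) & 0x3f = 42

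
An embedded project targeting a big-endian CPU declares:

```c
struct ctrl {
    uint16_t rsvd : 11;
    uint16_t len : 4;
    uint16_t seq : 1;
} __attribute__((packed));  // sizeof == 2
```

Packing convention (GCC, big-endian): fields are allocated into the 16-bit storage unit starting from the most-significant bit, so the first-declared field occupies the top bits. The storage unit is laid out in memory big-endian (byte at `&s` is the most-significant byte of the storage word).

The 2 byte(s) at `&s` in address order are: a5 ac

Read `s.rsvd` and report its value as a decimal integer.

[0]=0xa5 [1]=0xac (big-endian) → word 0xa5ac
rsvd:11 @ bit 5 → (0xa5ac>>5)&0x7ff = 0x52d  ←
len:4 @ bit 1 → (0xa5ac>>1)&0xf = 0x6
seq:1 @ bit 0 → (0xa5ac>>0)&0x1 = 0x0

1325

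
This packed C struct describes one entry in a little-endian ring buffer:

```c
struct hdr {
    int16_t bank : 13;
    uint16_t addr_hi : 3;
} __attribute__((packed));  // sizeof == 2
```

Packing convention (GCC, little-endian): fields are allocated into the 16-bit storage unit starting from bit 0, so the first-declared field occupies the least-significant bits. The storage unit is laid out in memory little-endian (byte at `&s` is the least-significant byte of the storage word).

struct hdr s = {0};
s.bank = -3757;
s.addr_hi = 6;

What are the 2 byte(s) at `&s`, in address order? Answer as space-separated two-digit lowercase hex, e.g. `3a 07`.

[0+:13] bank=-3757 & 0x1fff = 0x1153; word=0x1153
[13+:3] addr_hi=6 & 0x7 = 0x6; word=0xd153
word = 0xd153 → little-endian bytes:
  [0]=0x53  [1]=0xd1

53 d1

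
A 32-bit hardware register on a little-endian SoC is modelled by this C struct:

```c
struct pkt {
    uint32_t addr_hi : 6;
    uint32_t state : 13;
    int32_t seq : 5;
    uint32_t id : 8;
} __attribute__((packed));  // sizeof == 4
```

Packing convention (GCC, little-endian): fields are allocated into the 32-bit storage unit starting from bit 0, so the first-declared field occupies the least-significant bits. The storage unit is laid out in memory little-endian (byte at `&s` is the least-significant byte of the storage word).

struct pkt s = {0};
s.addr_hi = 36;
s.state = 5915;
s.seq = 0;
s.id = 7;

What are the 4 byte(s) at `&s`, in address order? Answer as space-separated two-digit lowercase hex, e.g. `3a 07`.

[0+:6] addr_hi=36 & 0x3f = 0x24; word=0x00000024
[6+:13] state=5915 & 0x1fff = 0x171b; word=0x0005c6e4
[19+:5] seq=0 & 0x1f = 0x0; word=0x0005c6e4
[24+:8] id=7 & 0xff = 0x7; word=0x0705c6e4
word = 0x0705c6e4 → little-endian bytes:
  [0]=0xe4  [1]=0xc6  [2]=0x05  [3]=0x07

e4 c6 05 07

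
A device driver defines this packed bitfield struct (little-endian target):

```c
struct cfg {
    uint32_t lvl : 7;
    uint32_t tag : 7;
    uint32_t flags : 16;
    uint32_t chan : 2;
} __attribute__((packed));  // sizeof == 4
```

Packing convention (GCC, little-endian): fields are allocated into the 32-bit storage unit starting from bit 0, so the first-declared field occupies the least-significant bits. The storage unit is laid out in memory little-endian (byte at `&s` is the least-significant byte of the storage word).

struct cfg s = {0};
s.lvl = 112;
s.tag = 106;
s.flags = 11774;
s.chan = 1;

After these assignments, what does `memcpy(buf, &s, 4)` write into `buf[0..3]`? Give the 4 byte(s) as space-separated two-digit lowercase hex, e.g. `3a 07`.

70 b5 7f 4b

lvl:7 = 112 → 0x70 << 0 → word 0x00000070
tag:7 = 106 → 0x6a << 7 → word 0x00003570
flags:16 = 11774 → 0x2dfe << 14 → word 0x0b7fb570
chan:2 = 1 → 0x1 << 30 → word 0x4b7fb570
word = 0x4b7fb570 → little-endian bytes:
  [0]=0x70  [1]=0xb5  [2]=0x7f  [3]=0x4b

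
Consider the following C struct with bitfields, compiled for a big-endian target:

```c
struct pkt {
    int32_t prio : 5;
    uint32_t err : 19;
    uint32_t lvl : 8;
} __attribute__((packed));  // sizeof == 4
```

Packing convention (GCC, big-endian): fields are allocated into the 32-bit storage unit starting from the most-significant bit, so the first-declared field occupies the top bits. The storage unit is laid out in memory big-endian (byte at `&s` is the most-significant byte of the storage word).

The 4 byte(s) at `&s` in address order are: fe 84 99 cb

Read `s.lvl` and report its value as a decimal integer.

[0]=0xfe [1]=0x84 [2]=0x99 [3]=0xcb (big-endian) → word 0xfe8499cb
prio:5 @ bit 27 → (0xfe8499cb>>27)&0x1f = 0x1f
err:19 @ bit 8 → (0xfe8499cb>>8)&0x7ffff = 0x68499
lvl:8 @ bit 0 → (0xfe8499cb>>0)&0xff = 0xcb  ←

203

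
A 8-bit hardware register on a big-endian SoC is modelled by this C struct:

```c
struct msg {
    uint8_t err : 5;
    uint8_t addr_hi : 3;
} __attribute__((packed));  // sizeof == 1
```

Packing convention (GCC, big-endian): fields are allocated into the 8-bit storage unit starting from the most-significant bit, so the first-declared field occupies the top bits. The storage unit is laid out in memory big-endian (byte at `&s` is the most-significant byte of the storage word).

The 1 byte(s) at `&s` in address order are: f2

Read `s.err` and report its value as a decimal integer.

30

[0]=0xf2 (big-endian) → word 0xf2
err:5 @ bit 3 → (0xf2>>3)&0x1f = 0x1e  ←
addr_hi:3 @ bit 0 → (0xf2>>0)&0x7 = 0x2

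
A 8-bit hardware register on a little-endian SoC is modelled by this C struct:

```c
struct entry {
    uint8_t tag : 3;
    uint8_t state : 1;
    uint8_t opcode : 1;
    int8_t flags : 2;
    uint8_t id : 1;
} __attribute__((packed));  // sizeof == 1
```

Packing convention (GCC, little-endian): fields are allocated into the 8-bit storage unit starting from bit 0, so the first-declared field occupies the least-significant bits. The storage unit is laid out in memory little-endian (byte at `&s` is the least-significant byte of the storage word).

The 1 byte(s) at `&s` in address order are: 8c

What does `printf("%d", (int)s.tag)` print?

4

[0]=0x8c (little-endian) → word 0x8c
tag [0+:3] = (word>>0) & 0x7 = 4  ←
state [3+:1] = (word>>3) & 0x1 = 1
opcode [4+:1] = (word>>4) & 0x1 = 0
flags [5+:2] = (word>>5) & 0x3 = 0
id [7+:1] = (word>>7) & 0x1 = 1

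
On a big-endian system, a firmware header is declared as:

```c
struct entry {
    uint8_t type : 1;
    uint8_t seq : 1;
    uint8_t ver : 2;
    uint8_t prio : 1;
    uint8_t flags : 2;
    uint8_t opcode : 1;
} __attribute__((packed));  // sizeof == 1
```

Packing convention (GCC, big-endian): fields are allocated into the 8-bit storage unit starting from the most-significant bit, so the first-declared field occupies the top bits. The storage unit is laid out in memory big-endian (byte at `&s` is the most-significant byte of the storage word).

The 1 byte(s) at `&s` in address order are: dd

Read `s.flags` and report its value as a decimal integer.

2

[0]=0xdd (big-endian) → word 0xdd
type [7+:1] = (word>>7) & 0x1 = 1
seq [6+:1] = (word>>6) & 0x1 = 1
ver [4+:2] = (word>>4) & 0x3 = 1
prio [3+:1] = (word>>3) & 0x1 = 1
flags [1+:2] = (word>>1) & 0x3 = 2  ←
opcode [0+:1] = (word>>0) & 0x1 = 1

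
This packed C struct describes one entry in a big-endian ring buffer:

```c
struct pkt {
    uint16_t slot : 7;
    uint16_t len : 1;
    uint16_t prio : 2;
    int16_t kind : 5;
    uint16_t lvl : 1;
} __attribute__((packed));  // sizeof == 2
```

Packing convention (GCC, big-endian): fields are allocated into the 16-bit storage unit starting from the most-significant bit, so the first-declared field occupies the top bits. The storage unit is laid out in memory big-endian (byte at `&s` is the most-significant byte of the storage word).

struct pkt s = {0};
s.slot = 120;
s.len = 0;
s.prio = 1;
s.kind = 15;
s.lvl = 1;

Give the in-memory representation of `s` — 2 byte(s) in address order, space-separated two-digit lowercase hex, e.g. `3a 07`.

f0 5f

slot:7 = 120 → 0x78 << 9 → word 0xf000
len:1 = 0 → 0x0 << 8 → word 0xf000
prio:2 = 1 → 0x1 << 6 → word 0xf040
kind:5 = 15 → 0xf << 1 → word 0xf05e
lvl:1 = 1 → 0x1 << 0 → word 0xf05f
word = 0xf05f → big-endian bytes:
  [0]=0xf0  [1]=0x5f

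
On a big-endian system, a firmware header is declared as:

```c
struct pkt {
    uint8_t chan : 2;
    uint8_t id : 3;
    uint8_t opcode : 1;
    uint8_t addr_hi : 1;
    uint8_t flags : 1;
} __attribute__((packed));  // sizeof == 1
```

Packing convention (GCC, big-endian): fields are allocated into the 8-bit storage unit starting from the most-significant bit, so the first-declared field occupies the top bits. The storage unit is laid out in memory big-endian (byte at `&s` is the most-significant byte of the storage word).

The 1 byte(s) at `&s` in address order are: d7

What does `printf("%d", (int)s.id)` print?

2

[0]=0xd7 (big-endian) → word 0xd7
chan [6+:2] = (word>>6) & 0x3 = 3
id [3+:3] = (word>>3) & 0x7 = 2  ←
opcode [2+:1] = (word>>2) & 0x1 = 1
addr_hi [1+:1] = (word>>1) & 0x1 = 1
flags [0+:1] = (word>>0) & 0x1 = 1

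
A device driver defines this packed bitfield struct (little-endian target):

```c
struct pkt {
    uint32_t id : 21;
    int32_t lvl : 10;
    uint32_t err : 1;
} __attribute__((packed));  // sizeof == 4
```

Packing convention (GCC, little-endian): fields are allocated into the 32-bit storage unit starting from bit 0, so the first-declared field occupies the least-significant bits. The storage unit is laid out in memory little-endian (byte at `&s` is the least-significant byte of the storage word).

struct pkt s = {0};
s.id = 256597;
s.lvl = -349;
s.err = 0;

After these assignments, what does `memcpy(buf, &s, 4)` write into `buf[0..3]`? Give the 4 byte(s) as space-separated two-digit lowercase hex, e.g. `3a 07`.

id:21 = 256597 → 0x3ea55 << 0 → word 0x0003ea55
lvl:10 = -349 → 0x2a3 << 21 → word 0x5463ea55
err:1 = 0 → 0x0 << 31 → word 0x5463ea55
word = 0x5463ea55 → little-endian bytes:
  [0]=0x55  [1]=0xea  [2]=0x63  [3]=0x54

55 ea 63 54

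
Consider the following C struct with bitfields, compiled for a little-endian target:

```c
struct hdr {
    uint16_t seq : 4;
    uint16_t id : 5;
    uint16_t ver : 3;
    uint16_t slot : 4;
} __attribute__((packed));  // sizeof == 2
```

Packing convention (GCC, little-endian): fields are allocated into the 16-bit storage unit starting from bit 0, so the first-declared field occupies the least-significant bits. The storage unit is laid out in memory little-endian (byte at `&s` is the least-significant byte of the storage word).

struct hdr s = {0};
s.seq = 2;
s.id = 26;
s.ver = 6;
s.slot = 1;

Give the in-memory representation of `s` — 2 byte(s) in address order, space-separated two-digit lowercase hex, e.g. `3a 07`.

seq (4b) val=2 bits=0x2 at bit 0: 0x0002
id (5b) val=26 bits=0x1a at bit 4: 0x01a2
ver (3b) val=6 bits=0x6 at bit 9: 0x0da2
slot (4b) val=1 bits=0x1 at bit 12: 0x1da2
word = 0x1da2 → little-endian bytes:
  [0]=0xa2  [1]=0x1d

a2 1d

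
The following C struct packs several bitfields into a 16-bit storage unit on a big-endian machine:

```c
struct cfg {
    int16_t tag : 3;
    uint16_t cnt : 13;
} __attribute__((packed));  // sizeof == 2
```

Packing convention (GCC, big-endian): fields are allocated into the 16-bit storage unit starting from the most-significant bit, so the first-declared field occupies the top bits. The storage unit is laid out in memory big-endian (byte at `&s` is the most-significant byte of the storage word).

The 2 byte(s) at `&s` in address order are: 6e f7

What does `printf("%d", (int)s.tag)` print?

3

[0]=0x6e [1]=0xf7 (big-endian) → word 0x6ef7
tag:3 @ bit 13 → (0x6ef7>>13)&0x7 = 0x3  ←
cnt:13 @ bit 0 → (0x6ef7>>0)&0x1fff = 0xef7
tag signed 3b, MSB=0: value = 3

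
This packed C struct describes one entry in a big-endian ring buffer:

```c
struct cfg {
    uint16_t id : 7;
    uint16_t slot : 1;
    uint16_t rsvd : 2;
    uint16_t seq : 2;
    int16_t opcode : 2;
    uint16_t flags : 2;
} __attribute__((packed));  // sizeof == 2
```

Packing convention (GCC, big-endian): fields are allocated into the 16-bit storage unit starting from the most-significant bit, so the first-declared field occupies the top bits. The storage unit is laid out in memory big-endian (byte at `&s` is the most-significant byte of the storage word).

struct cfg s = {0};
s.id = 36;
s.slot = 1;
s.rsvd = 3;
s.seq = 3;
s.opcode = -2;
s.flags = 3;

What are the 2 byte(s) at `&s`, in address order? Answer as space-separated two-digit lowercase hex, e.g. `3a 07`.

49 fb

id (7b) val=36 bits=0x24 at bit 9: 0x4800
slot (1b) val=1 bits=0x1 at bit 8: 0x4900
rsvd (2b) val=3 bits=0x3 at bit 6: 0x49c0
seq (2b) val=3 bits=0x3 at bit 4: 0x49f0
opcode (2b) val=-2 bits=0x2 at bit 2: 0x49f8
flags (2b) val=3 bits=0x3 at bit 0: 0x49fb
word = 0x49fb → big-endian bytes:
  [0]=0x49  [1]=0xfb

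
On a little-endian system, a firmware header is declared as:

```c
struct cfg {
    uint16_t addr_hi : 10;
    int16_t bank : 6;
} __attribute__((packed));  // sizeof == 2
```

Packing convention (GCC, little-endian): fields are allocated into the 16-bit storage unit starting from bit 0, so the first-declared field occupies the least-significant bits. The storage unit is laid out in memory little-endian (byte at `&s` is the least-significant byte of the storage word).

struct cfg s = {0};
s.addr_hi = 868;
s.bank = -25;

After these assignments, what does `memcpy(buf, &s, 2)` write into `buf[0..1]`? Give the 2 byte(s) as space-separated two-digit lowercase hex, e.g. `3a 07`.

[0+:10] addr_hi=868 & 0x3ff = 0x364; word=0x0364
[10+:6] bank=-25 & 0x3f = 0x27; word=0x9f64
word = 0x9f64 → little-endian bytes:
  [0]=0x64  [1]=0x9f

64 9f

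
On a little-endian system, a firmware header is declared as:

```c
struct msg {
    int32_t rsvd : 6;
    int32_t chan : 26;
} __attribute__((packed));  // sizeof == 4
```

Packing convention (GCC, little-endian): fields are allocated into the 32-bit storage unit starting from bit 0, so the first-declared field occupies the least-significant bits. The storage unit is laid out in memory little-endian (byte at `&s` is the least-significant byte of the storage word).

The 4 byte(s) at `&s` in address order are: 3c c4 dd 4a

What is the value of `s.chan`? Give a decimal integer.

19625744

[0]=0x3c [1]=0xc4 [2]=0xdd [3]=0x4a (little-endian) → word 0x4addc43c
rsvd [0+:6] = (word>>0) & 0x3f = 60
chan [6+:26] = (word>>6) & 0x3ffffff = 19625744  ←
chan signed 26b, MSB=0: value = 19625744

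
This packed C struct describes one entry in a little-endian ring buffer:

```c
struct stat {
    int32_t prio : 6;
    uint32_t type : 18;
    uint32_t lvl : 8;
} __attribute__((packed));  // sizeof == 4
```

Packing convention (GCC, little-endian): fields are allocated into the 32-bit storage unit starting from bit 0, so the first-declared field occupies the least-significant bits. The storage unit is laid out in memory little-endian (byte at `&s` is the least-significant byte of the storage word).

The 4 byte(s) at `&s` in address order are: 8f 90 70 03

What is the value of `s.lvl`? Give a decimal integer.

[0]=0x8f [1]=0x90 [2]=0x70 [3]=0x03 (little-endian) → word 0x0370908f
prio [0+:6] = (word>>0) & 0x3f = 15
type [6+:18] = (word>>6) & 0x3ffff = 115266
lvl [24+:8] = (word>>24) & 0xff = 3  ←

3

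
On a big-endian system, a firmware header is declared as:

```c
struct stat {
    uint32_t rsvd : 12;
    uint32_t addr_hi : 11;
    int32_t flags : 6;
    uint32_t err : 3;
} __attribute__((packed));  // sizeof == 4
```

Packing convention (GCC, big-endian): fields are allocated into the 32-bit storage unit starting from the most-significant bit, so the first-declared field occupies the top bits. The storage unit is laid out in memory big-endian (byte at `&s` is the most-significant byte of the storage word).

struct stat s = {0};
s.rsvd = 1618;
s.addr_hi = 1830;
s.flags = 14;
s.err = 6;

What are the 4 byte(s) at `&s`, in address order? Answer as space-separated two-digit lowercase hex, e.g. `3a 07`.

[20+:12] rsvd=1618 & 0xfff = 0x652; word=0x65200000
[9+:11] addr_hi=1830 & 0x7ff = 0x726; word=0x652e4c00
[3+:6] flags=14 & 0x3f = 0xe; word=0x652e4c70
[0+:3] err=6 & 0x7 = 0x6; word=0x652e4c76
word = 0x652e4c76 → big-endian bytes:
  [0]=0x65  [1]=0x2e  [2]=0x4c  [3]=0x76

65 2e 4c 76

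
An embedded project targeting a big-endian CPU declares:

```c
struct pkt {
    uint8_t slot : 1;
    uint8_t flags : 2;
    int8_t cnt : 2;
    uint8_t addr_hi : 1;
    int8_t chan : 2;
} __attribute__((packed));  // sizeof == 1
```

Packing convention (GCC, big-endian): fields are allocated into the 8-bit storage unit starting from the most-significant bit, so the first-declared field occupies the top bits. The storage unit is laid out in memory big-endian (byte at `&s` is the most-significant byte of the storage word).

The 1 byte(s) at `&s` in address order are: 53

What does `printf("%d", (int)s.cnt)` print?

[0]=0x53 (big-endian) → word 0x53
slot [7+:1] = (word>>7) & 0x1 = 0
flags [5+:2] = (word>>5) & 0x3 = 2
cnt [3+:2] = (word>>3) & 0x3 = 2  ←
addr_hi [2+:1] = (word>>2) & 0x1 = 0
chan [0+:2] = (word>>0) & 0x3 = 3
cnt signed 2b, MSB=1: 2 - 4 = -2

-2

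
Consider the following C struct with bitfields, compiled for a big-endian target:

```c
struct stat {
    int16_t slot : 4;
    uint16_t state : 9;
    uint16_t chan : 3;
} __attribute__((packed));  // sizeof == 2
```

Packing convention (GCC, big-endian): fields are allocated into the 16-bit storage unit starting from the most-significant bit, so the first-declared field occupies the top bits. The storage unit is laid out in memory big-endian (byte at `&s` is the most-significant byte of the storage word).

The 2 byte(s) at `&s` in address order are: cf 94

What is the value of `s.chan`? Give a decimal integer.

[0]=0xcf [1]=0x94 (big-endian) → word 0xcf94
slot [12+:4] = (word>>12) & 0xf = 12
state [3+:9] = (word>>3) & 0x1ff = 498
chan [0+:3] = (word>>0) & 0x7 = 4  ←

4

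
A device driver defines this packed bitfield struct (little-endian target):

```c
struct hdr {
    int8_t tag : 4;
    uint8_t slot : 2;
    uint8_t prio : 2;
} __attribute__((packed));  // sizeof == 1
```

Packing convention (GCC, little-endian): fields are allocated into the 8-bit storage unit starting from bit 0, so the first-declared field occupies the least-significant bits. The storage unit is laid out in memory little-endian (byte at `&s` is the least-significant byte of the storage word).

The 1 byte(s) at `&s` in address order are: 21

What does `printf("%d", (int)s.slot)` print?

2

[0]=0x21 (little-endian) → word 0x21
tag [0+:4] = (word>>0) & 0xf = 1
slot [4+:2] = (word>>4) & 0x3 = 2  ←
prio [6+:2] = (word>>6) & 0x3 = 0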